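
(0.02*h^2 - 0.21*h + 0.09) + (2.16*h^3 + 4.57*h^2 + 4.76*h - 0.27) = 2.16*h^3 + 4.59*h^2 + 4.55*h - 0.18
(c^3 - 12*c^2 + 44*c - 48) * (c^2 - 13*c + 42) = c^5 - 25*c^4 + 242*c^3 - 1124*c^2 + 2472*c - 2016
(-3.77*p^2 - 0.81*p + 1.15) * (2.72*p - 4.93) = -10.2544*p^3 + 16.3829*p^2 + 7.1213*p - 5.6695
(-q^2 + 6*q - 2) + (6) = -q^2 + 6*q + 4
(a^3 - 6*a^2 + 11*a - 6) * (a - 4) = a^4 - 10*a^3 + 35*a^2 - 50*a + 24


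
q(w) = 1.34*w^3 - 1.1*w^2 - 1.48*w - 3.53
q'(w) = 4.02*w^2 - 2.2*w - 1.48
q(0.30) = -4.04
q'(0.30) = -1.78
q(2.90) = 15.61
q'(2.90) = 25.95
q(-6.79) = -463.68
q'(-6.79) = 198.80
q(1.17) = -4.62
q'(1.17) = 1.45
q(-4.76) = -165.93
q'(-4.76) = 100.08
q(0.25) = -3.95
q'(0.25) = -1.78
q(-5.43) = -242.47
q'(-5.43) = 129.00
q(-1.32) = -6.57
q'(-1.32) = 8.43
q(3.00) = 18.31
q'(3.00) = 28.10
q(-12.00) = -2459.69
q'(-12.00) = 603.80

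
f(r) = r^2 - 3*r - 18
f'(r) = 2*r - 3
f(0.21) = -18.59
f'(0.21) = -2.58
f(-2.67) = -2.86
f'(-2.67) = -8.34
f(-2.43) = -4.81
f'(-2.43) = -7.86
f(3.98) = -14.10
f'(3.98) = 4.96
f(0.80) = -19.76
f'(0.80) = -1.40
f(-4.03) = 10.33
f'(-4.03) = -11.06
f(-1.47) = -11.43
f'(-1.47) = -5.94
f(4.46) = -11.49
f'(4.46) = 5.92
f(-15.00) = 252.00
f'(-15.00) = -33.00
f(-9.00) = 90.00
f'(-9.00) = -21.00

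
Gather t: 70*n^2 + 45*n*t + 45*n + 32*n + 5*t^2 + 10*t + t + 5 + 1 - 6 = 70*n^2 + 77*n + 5*t^2 + t*(45*n + 11)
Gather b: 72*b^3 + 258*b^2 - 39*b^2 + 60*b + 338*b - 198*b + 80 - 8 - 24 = 72*b^3 + 219*b^2 + 200*b + 48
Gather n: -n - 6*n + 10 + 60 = 70 - 7*n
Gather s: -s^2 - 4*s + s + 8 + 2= -s^2 - 3*s + 10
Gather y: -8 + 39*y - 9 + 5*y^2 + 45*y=5*y^2 + 84*y - 17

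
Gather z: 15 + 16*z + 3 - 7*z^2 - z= -7*z^2 + 15*z + 18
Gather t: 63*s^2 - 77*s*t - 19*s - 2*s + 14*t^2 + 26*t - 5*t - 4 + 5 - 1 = 63*s^2 - 21*s + 14*t^2 + t*(21 - 77*s)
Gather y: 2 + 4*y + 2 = 4*y + 4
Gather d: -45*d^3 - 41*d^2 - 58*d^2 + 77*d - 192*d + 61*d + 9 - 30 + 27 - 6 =-45*d^3 - 99*d^2 - 54*d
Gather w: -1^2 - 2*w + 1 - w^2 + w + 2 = -w^2 - w + 2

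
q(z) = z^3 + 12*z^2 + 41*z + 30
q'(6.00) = 293.00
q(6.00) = 924.00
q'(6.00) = 293.00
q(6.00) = 924.00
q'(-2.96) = -3.76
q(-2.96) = -12.16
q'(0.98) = 67.40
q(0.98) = 82.65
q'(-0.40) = 31.88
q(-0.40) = 15.46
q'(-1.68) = 9.15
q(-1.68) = -9.75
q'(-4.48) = -6.31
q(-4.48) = -2.75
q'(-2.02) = 4.76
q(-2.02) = -12.10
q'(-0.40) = 31.88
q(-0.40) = 15.46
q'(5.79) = 280.53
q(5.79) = 863.78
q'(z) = 3*z^2 + 24*z + 41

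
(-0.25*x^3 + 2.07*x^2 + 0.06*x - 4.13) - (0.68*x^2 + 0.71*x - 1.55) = -0.25*x^3 + 1.39*x^2 - 0.65*x - 2.58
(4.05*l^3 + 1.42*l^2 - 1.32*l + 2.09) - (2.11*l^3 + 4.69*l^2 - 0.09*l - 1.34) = 1.94*l^3 - 3.27*l^2 - 1.23*l + 3.43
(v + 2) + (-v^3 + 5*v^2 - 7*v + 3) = -v^3 + 5*v^2 - 6*v + 5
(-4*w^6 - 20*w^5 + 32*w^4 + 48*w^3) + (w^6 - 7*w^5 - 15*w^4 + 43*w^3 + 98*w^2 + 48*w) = -3*w^6 - 27*w^5 + 17*w^4 + 91*w^3 + 98*w^2 + 48*w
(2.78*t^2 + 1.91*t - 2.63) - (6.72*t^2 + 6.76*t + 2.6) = -3.94*t^2 - 4.85*t - 5.23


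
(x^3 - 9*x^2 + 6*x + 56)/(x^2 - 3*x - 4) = (x^2 - 5*x - 14)/(x + 1)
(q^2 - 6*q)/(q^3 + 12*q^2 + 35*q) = (q - 6)/(q^2 + 12*q + 35)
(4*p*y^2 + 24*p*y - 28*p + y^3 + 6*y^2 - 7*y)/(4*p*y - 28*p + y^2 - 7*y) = (y^2 + 6*y - 7)/(y - 7)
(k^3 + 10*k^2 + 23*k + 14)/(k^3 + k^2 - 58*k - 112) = (k + 1)/(k - 8)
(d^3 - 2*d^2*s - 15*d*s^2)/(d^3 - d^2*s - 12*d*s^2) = (-d + 5*s)/(-d + 4*s)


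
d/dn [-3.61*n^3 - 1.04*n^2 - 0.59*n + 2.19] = -10.83*n^2 - 2.08*n - 0.59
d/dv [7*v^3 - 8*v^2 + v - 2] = 21*v^2 - 16*v + 1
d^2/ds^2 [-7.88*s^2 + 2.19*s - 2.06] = -15.7600000000000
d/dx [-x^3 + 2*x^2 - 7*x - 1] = -3*x^2 + 4*x - 7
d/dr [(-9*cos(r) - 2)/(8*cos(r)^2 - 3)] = (72*sin(r)^2 - 32*cos(r) - 99)*sin(r)/(8*cos(r)^2 - 3)^2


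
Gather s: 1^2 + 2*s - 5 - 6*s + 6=2 - 4*s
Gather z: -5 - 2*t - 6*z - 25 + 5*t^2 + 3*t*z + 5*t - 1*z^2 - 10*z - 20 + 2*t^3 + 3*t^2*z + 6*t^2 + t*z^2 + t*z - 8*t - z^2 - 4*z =2*t^3 + 11*t^2 - 5*t + z^2*(t - 2) + z*(3*t^2 + 4*t - 20) - 50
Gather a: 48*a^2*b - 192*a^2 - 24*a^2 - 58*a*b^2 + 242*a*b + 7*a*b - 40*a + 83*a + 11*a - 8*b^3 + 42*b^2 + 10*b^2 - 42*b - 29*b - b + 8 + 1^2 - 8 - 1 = a^2*(48*b - 216) + a*(-58*b^2 + 249*b + 54) - 8*b^3 + 52*b^2 - 72*b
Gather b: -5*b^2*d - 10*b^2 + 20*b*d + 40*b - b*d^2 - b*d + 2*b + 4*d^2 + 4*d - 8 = b^2*(-5*d - 10) + b*(-d^2 + 19*d + 42) + 4*d^2 + 4*d - 8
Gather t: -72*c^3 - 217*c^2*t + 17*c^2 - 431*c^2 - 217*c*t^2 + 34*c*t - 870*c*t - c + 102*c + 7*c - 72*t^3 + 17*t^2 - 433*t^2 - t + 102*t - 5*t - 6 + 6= -72*c^3 - 414*c^2 + 108*c - 72*t^3 + t^2*(-217*c - 416) + t*(-217*c^2 - 836*c + 96)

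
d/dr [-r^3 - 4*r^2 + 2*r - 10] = -3*r^2 - 8*r + 2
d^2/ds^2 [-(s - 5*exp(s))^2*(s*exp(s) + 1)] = -s^3*exp(s) + 40*s^2*exp(2*s) - 6*s^2*exp(s) - 225*s*exp(3*s) + 80*s*exp(2*s) + 4*s*exp(s) - 150*exp(3*s) - 80*exp(2*s) + 20*exp(s) - 2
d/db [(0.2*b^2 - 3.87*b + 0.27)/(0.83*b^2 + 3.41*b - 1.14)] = (3.8941*b^2 - 0.904199999999999*b + 3.4911)/(0.6889*b^4 + 5.6606*b^3 + 9.7357*b^2 - 7.7748*b + 1.2996)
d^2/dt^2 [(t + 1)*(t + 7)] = 2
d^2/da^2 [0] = 0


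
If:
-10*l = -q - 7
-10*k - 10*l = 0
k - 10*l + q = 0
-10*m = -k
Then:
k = 7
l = -7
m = 7/10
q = -77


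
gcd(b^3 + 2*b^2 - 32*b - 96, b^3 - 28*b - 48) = b^2 - 2*b - 24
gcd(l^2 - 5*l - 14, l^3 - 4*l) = l + 2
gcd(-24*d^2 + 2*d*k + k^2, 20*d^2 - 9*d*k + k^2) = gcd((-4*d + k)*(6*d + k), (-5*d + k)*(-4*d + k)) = 4*d - k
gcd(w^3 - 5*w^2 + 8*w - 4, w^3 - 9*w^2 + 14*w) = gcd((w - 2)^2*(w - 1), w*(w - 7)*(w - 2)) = w - 2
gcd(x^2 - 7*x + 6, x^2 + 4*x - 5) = x - 1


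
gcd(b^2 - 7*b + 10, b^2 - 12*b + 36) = 1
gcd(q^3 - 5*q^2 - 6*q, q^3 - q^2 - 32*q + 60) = 1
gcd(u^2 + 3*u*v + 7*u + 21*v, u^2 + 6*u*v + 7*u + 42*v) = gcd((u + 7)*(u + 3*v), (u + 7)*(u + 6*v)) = u + 7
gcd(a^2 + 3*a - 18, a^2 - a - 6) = a - 3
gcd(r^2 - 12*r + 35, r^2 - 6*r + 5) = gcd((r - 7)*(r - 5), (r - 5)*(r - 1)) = r - 5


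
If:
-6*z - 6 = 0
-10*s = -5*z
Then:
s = -1/2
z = -1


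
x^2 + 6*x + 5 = (x + 1)*(x + 5)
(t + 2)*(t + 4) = t^2 + 6*t + 8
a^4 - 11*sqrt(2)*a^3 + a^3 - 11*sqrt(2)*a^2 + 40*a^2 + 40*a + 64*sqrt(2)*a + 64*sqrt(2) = (a + 1)*(a - 8*sqrt(2))*(a - 4*sqrt(2))*(a + sqrt(2))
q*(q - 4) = q^2 - 4*q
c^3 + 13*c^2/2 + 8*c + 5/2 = (c + 1/2)*(c + 1)*(c + 5)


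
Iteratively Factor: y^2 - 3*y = (y - 3)*(y)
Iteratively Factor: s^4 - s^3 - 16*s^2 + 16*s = (s + 4)*(s^3 - 5*s^2 + 4*s) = (s - 4)*(s + 4)*(s^2 - s) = s*(s - 4)*(s + 4)*(s - 1)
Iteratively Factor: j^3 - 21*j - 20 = (j + 1)*(j^2 - j - 20) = (j + 1)*(j + 4)*(j - 5)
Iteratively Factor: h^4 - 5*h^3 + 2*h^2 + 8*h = (h + 1)*(h^3 - 6*h^2 + 8*h) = (h - 2)*(h + 1)*(h^2 - 4*h) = (h - 4)*(h - 2)*(h + 1)*(h)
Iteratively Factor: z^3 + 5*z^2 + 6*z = (z + 2)*(z^2 + 3*z) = (z + 2)*(z + 3)*(z)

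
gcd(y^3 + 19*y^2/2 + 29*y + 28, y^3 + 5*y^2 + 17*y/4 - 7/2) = y^2 + 11*y/2 + 7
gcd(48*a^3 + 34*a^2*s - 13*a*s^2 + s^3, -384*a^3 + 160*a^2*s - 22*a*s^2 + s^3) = 48*a^2 - 14*a*s + s^2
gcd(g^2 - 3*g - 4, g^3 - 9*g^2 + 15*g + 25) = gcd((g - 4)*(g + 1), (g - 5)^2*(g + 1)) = g + 1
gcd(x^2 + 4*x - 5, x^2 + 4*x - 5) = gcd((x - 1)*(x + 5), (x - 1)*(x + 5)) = x^2 + 4*x - 5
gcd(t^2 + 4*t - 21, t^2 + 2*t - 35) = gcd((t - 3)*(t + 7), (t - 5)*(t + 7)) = t + 7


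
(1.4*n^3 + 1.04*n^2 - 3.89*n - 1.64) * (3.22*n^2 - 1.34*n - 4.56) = 4.508*n^5 + 1.4728*n^4 - 20.3034*n^3 - 4.8106*n^2 + 19.936*n + 7.4784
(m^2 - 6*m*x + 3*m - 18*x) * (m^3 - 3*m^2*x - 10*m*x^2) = m^5 - 9*m^4*x + 3*m^4 + 8*m^3*x^2 - 27*m^3*x + 60*m^2*x^3 + 24*m^2*x^2 + 180*m*x^3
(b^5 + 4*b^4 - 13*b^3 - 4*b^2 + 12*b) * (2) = 2*b^5 + 8*b^4 - 26*b^3 - 8*b^2 + 24*b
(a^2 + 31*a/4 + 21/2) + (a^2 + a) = 2*a^2 + 35*a/4 + 21/2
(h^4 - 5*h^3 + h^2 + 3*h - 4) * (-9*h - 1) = -9*h^5 + 44*h^4 - 4*h^3 - 28*h^2 + 33*h + 4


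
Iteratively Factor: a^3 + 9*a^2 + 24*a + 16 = (a + 1)*(a^2 + 8*a + 16) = (a + 1)*(a + 4)*(a + 4)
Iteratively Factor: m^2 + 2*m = (m)*(m + 2)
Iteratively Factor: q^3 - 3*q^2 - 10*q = (q - 5)*(q^2 + 2*q) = (q - 5)*(q + 2)*(q)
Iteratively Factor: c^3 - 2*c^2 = (c - 2)*(c^2) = c*(c - 2)*(c)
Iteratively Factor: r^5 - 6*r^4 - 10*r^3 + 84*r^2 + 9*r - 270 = (r - 3)*(r^4 - 3*r^3 - 19*r^2 + 27*r + 90) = (r - 5)*(r - 3)*(r^3 + 2*r^2 - 9*r - 18) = (r - 5)*(r - 3)^2*(r^2 + 5*r + 6) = (r - 5)*(r - 3)^2*(r + 3)*(r + 2)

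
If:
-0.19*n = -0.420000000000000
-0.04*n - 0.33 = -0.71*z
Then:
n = 2.21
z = 0.59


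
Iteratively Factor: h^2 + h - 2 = (h - 1)*(h + 2)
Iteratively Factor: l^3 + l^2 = (l)*(l^2 + l) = l*(l + 1)*(l)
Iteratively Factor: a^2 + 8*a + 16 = (a + 4)*(a + 4)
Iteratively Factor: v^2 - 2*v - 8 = (v + 2)*(v - 4)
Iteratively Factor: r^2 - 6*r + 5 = (r - 5)*(r - 1)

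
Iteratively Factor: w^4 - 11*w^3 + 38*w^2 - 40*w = (w - 2)*(w^3 - 9*w^2 + 20*w) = (w - 5)*(w - 2)*(w^2 - 4*w) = (w - 5)*(w - 4)*(w - 2)*(w)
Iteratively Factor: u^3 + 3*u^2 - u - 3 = (u + 3)*(u^2 - 1) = (u - 1)*(u + 3)*(u + 1)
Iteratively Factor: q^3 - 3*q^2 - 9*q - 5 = (q + 1)*(q^2 - 4*q - 5) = (q + 1)^2*(q - 5)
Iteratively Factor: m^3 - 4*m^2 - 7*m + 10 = (m - 1)*(m^2 - 3*m - 10) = (m - 1)*(m + 2)*(m - 5)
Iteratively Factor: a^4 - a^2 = (a)*(a^3 - a) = a*(a - 1)*(a^2 + a) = a^2*(a - 1)*(a + 1)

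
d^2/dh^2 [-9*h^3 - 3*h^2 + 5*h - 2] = -54*h - 6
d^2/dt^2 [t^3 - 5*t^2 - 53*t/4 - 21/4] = 6*t - 10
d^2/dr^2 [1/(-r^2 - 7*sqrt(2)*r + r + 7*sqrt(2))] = 2*(r^2 - r + 7*sqrt(2)*r - (2*r - 1 + 7*sqrt(2))^2 - 7*sqrt(2))/(r^2 - r + 7*sqrt(2)*r - 7*sqrt(2))^3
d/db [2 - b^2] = -2*b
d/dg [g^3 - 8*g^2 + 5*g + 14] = 3*g^2 - 16*g + 5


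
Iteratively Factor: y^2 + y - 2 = (y + 2)*(y - 1)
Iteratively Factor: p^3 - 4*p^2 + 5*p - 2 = (p - 1)*(p^2 - 3*p + 2) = (p - 1)^2*(p - 2)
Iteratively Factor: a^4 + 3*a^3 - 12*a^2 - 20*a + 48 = (a - 2)*(a^3 + 5*a^2 - 2*a - 24) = (a - 2)^2*(a^2 + 7*a + 12) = (a - 2)^2*(a + 4)*(a + 3)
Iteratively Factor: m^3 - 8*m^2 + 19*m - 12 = (m - 3)*(m^2 - 5*m + 4) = (m - 3)*(m - 1)*(m - 4)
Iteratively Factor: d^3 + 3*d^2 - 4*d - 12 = (d - 2)*(d^2 + 5*d + 6) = (d - 2)*(d + 2)*(d + 3)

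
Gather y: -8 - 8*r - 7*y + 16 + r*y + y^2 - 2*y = -8*r + y^2 + y*(r - 9) + 8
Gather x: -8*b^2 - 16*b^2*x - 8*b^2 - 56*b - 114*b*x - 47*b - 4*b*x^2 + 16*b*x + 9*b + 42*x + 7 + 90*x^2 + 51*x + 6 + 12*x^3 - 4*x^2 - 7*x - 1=-16*b^2 - 94*b + 12*x^3 + x^2*(86 - 4*b) + x*(-16*b^2 - 98*b + 86) + 12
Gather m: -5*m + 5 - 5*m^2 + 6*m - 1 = -5*m^2 + m + 4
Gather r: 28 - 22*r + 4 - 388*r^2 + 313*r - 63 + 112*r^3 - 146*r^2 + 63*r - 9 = 112*r^3 - 534*r^2 + 354*r - 40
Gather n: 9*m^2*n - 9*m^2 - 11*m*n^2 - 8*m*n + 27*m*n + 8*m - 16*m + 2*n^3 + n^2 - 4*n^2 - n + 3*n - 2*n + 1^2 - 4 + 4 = -9*m^2 - 8*m + 2*n^3 + n^2*(-11*m - 3) + n*(9*m^2 + 19*m) + 1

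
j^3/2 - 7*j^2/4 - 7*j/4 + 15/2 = (j/2 + 1)*(j - 3)*(j - 5/2)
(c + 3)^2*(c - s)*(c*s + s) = c^4*s - c^3*s^2 + 7*c^3*s - 7*c^2*s^2 + 15*c^2*s - 15*c*s^2 + 9*c*s - 9*s^2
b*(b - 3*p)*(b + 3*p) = b^3 - 9*b*p^2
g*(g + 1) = g^2 + g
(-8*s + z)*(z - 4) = -8*s*z + 32*s + z^2 - 4*z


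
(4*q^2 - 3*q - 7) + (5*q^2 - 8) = 9*q^2 - 3*q - 15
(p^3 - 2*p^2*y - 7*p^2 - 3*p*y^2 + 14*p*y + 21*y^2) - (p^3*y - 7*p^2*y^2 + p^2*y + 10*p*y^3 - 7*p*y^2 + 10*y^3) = -p^3*y + p^3 + 7*p^2*y^2 - 3*p^2*y - 7*p^2 - 10*p*y^3 + 4*p*y^2 + 14*p*y - 10*y^3 + 21*y^2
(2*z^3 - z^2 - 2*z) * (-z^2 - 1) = -2*z^5 + z^4 + z^2 + 2*z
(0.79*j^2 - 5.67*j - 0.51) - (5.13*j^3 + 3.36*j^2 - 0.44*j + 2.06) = -5.13*j^3 - 2.57*j^2 - 5.23*j - 2.57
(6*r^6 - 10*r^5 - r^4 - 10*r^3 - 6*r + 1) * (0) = 0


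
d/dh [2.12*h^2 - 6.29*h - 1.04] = 4.24*h - 6.29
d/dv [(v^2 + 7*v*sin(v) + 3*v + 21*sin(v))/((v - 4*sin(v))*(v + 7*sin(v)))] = (4*v*cos(v) - 4*sin(v) + 12*cos(v) - 3)/(v - 4*sin(v))^2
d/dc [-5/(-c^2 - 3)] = -10*c/(c^2 + 3)^2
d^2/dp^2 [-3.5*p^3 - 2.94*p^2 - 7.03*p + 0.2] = -21.0*p - 5.88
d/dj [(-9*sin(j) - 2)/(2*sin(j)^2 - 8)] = (9*sin(j)^2 + 4*sin(j) + 36)*cos(j)/(2*(sin(j) - 2)^2*(sin(j) + 2)^2)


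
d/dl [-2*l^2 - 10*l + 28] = -4*l - 10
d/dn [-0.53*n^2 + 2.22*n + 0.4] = 2.22 - 1.06*n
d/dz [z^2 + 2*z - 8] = 2*z + 2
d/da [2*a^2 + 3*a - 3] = 4*a + 3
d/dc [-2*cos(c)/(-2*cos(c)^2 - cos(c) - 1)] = 2*sin(c)*cos(2*c)/(cos(c) + cos(2*c) + 2)^2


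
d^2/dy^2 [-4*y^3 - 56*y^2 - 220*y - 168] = -24*y - 112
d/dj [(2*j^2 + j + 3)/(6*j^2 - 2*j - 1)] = 5*(-2*j^2 - 8*j + 1)/(36*j^4 - 24*j^3 - 8*j^2 + 4*j + 1)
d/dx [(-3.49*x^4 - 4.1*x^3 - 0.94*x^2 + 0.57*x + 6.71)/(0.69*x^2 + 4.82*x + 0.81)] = (-4.8162*x^5 - 53.2944*x^4 - 50.8316*x^3 - 14.8871*x^2 - 10.7826*x - 31.8805)/(0.4761*x^4 + 6.6516*x^3 + 24.3502*x^2 + 7.8084*x + 0.6561)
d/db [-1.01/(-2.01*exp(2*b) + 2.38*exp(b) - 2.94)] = (2.4038 - 4.0602*exp(b))*exp(b)/(2.01*exp(2*b) - 2.38*exp(b) + 2.94)^2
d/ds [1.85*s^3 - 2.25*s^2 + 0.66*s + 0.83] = 5.55*s^2 - 4.5*s + 0.66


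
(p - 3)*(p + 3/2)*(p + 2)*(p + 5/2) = p^4 + 3*p^3 - 25*p^2/4 - 111*p/4 - 45/2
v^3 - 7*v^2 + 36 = (v - 6)*(v - 3)*(v + 2)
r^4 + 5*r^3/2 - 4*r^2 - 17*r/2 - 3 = (r - 2)*(r + 1/2)*(r + 1)*(r + 3)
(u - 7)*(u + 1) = u^2 - 6*u - 7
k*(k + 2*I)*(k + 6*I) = k^3 + 8*I*k^2 - 12*k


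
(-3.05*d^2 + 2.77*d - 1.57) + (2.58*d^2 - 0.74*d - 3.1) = -0.47*d^2 + 2.03*d - 4.67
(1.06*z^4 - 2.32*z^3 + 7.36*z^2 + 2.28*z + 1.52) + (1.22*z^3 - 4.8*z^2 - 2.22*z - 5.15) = 1.06*z^4 - 1.1*z^3 + 2.56*z^2 + 0.0599999999999996*z - 3.63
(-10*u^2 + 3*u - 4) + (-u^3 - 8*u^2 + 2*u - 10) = -u^3 - 18*u^2 + 5*u - 14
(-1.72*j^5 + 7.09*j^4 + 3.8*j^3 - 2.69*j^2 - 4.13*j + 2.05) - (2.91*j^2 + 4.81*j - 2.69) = -1.72*j^5 + 7.09*j^4 + 3.8*j^3 - 5.6*j^2 - 8.94*j + 4.74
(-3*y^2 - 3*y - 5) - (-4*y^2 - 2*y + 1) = y^2 - y - 6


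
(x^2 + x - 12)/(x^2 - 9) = (x + 4)/(x + 3)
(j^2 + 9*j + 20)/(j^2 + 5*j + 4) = (j + 5)/(j + 1)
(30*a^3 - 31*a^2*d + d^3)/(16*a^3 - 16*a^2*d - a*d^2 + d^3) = (30*a^2 - a*d - d^2)/(16*a^2 - d^2)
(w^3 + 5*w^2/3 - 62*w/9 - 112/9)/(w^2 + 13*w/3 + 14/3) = w - 8/3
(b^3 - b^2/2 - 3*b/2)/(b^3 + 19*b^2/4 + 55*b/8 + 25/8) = 4*b*(2*b - 3)/(8*b^2 + 30*b + 25)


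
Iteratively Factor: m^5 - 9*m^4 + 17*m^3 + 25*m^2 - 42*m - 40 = (m - 2)*(m^4 - 7*m^3 + 3*m^2 + 31*m + 20) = (m - 5)*(m - 2)*(m^3 - 2*m^2 - 7*m - 4) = (m - 5)*(m - 4)*(m - 2)*(m^2 + 2*m + 1) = (m - 5)*(m - 4)*(m - 2)*(m + 1)*(m + 1)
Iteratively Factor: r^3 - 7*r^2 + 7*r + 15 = (r - 5)*(r^2 - 2*r - 3) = (r - 5)*(r - 3)*(r + 1)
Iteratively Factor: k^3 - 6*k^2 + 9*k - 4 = (k - 1)*(k^2 - 5*k + 4) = (k - 4)*(k - 1)*(k - 1)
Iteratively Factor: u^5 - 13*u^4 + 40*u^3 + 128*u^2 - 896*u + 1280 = (u - 4)*(u^4 - 9*u^3 + 4*u^2 + 144*u - 320) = (u - 4)^2*(u^3 - 5*u^2 - 16*u + 80) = (u - 5)*(u - 4)^2*(u^2 - 16) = (u - 5)*(u - 4)^3*(u + 4)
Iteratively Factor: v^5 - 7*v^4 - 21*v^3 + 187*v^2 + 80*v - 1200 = (v - 5)*(v^4 - 2*v^3 - 31*v^2 + 32*v + 240) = (v - 5)*(v + 3)*(v^3 - 5*v^2 - 16*v + 80) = (v - 5)^2*(v + 3)*(v^2 - 16) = (v - 5)^2*(v + 3)*(v + 4)*(v - 4)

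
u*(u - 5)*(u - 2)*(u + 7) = u^4 - 39*u^2 + 70*u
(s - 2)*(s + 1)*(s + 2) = s^3 + s^2 - 4*s - 4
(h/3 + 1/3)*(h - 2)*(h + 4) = h^3/3 + h^2 - 2*h - 8/3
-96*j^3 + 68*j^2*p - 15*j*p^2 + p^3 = (-8*j + p)*(-4*j + p)*(-3*j + p)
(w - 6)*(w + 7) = w^2 + w - 42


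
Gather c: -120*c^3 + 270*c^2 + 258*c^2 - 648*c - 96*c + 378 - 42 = -120*c^3 + 528*c^2 - 744*c + 336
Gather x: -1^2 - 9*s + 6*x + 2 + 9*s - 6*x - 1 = 0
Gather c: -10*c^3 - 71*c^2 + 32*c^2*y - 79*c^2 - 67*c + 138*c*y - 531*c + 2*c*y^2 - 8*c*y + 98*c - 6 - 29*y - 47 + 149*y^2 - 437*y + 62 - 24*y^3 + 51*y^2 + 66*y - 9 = -10*c^3 + c^2*(32*y - 150) + c*(2*y^2 + 130*y - 500) - 24*y^3 + 200*y^2 - 400*y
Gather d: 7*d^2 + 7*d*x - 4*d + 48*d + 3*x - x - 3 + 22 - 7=7*d^2 + d*(7*x + 44) + 2*x + 12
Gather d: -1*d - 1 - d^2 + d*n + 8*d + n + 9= -d^2 + d*(n + 7) + n + 8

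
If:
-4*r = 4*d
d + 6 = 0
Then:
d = -6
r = 6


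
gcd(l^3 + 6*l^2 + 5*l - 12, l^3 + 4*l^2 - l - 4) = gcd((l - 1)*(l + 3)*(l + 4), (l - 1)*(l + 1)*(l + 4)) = l^2 + 3*l - 4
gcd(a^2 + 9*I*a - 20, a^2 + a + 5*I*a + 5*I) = a + 5*I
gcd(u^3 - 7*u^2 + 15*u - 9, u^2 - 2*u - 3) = u - 3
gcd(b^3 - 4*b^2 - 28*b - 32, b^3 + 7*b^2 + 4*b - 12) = b + 2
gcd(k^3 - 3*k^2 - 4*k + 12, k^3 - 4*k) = k^2 - 4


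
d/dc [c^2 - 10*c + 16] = 2*c - 10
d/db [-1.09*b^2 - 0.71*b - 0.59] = -2.18*b - 0.71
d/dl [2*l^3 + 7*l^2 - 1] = 2*l*(3*l + 7)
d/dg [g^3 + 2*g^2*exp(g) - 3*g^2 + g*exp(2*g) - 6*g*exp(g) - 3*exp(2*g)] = 2*g^2*exp(g) + 3*g^2 + 2*g*exp(2*g) - 2*g*exp(g) - 6*g - 5*exp(2*g) - 6*exp(g)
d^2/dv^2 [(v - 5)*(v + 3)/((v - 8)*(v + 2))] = 2*(4*v^3 + 3*v^2 + 174*v - 332)/(v^6 - 18*v^5 + 60*v^4 + 360*v^3 - 960*v^2 - 4608*v - 4096)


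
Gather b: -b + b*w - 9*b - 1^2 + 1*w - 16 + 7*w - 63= b*(w - 10) + 8*w - 80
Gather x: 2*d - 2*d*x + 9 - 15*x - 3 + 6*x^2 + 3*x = 2*d + 6*x^2 + x*(-2*d - 12) + 6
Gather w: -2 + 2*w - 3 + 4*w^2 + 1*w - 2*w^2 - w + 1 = 2*w^2 + 2*w - 4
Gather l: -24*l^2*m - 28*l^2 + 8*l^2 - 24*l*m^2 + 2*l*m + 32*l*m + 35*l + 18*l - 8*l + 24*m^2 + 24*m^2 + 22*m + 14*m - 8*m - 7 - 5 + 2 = l^2*(-24*m - 20) + l*(-24*m^2 + 34*m + 45) + 48*m^2 + 28*m - 10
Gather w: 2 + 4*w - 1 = 4*w + 1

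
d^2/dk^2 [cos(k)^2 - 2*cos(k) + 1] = 2*cos(k) - 2*cos(2*k)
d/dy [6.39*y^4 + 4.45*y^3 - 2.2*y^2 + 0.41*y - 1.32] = 25.56*y^3 + 13.35*y^2 - 4.4*y + 0.41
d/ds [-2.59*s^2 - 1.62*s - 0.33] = -5.18*s - 1.62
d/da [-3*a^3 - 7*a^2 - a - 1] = -9*a^2 - 14*a - 1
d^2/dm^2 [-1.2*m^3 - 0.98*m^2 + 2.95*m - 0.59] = -7.2*m - 1.96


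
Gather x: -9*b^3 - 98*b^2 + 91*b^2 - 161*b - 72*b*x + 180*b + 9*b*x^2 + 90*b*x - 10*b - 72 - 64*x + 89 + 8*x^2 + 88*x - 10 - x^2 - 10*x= -9*b^3 - 7*b^2 + 9*b + x^2*(9*b + 7) + x*(18*b + 14) + 7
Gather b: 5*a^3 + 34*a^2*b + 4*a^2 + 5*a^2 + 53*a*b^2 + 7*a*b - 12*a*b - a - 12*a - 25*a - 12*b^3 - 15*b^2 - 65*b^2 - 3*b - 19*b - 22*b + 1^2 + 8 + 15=5*a^3 + 9*a^2 - 38*a - 12*b^3 + b^2*(53*a - 80) + b*(34*a^2 - 5*a - 44) + 24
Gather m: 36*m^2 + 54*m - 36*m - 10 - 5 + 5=36*m^2 + 18*m - 10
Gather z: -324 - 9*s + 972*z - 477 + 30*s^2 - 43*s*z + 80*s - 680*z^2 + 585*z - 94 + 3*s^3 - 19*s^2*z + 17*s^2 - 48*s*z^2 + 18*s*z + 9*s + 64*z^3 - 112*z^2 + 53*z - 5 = 3*s^3 + 47*s^2 + 80*s + 64*z^3 + z^2*(-48*s - 792) + z*(-19*s^2 - 25*s + 1610) - 900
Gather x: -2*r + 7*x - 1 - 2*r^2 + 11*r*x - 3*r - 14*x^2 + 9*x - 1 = -2*r^2 - 5*r - 14*x^2 + x*(11*r + 16) - 2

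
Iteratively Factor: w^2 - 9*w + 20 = (w - 5)*(w - 4)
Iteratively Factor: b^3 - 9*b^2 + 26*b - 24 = (b - 3)*(b^2 - 6*b + 8) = (b - 4)*(b - 3)*(b - 2)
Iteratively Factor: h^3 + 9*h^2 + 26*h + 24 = (h + 3)*(h^2 + 6*h + 8) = (h + 3)*(h + 4)*(h + 2)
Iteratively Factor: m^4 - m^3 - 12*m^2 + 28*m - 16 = (m - 2)*(m^3 + m^2 - 10*m + 8) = (m - 2)^2*(m^2 + 3*m - 4) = (m - 2)^2*(m - 1)*(m + 4)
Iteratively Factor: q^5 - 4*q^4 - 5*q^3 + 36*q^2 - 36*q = (q - 2)*(q^4 - 2*q^3 - 9*q^2 + 18*q) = q*(q - 2)*(q^3 - 2*q^2 - 9*q + 18) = q*(q - 2)*(q + 3)*(q^2 - 5*q + 6) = q*(q - 3)*(q - 2)*(q + 3)*(q - 2)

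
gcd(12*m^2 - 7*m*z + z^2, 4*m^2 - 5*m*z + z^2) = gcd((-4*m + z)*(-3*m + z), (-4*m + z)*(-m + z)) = -4*m + z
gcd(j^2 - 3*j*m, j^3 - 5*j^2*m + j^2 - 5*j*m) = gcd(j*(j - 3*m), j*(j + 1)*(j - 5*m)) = j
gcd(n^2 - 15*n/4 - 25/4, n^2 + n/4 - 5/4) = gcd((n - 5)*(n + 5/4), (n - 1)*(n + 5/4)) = n + 5/4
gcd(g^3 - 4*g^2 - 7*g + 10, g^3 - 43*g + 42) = g - 1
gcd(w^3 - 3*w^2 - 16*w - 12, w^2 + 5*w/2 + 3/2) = w + 1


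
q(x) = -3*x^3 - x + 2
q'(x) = -9*x^2 - 1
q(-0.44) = 2.70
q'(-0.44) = -2.74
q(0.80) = -0.34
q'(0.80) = -6.76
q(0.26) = 1.69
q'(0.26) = -1.61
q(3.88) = -177.11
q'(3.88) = -136.49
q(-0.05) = 2.05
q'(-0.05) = -1.02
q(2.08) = -27.08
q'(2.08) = -39.94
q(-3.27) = 110.17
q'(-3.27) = -97.24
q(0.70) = 0.27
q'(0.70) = -5.41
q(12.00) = -5194.00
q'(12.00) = -1297.00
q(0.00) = 2.00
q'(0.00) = -1.00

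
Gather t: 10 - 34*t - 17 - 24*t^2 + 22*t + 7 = -24*t^2 - 12*t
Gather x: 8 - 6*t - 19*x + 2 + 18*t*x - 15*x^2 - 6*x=-6*t - 15*x^2 + x*(18*t - 25) + 10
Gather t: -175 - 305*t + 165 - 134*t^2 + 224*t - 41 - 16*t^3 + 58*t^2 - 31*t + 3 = -16*t^3 - 76*t^2 - 112*t - 48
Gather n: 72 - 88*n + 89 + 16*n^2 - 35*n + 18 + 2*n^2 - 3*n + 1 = 18*n^2 - 126*n + 180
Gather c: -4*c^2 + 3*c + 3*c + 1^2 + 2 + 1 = -4*c^2 + 6*c + 4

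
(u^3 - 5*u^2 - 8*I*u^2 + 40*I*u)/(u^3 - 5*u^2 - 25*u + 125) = u*(u - 8*I)/(u^2 - 25)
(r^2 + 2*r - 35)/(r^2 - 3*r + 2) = (r^2 + 2*r - 35)/(r^2 - 3*r + 2)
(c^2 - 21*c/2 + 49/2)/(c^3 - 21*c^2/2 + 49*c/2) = 1/c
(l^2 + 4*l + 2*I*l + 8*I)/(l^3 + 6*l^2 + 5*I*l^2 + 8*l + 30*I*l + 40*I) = (l + 2*I)/(l^2 + l*(2 + 5*I) + 10*I)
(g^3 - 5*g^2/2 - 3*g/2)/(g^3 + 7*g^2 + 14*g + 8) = g*(2*g^2 - 5*g - 3)/(2*(g^3 + 7*g^2 + 14*g + 8))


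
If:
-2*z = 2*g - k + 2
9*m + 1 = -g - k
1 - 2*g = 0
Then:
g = 1/2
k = 2*z + 3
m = -2*z/9 - 1/2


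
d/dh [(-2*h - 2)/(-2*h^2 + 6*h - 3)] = 2*(-2*h^2 - 4*h + 9)/(4*h^4 - 24*h^3 + 48*h^2 - 36*h + 9)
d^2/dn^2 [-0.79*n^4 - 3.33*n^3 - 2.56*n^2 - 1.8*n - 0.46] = -9.48*n^2 - 19.98*n - 5.12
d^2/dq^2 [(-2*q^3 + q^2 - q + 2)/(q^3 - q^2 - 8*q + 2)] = 2*(-q^6 - 51*q^5 + 63*q^4 - 179*q^3 + 72*q^2 + 6*q + 120)/(q^9 - 3*q^8 - 21*q^7 + 53*q^6 + 156*q^5 - 282*q^4 - 404*q^3 + 372*q^2 - 96*q + 8)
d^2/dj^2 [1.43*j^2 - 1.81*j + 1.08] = 2.86000000000000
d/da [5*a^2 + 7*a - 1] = 10*a + 7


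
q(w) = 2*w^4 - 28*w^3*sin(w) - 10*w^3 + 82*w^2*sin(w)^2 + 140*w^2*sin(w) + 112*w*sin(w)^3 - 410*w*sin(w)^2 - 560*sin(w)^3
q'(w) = -28*w^3*cos(w) + 8*w^3 + 164*w^2*sin(w)*cos(w) - 84*w^2*sin(w) + 140*w^2*cos(w) - 30*w^2 + 336*w*sin(w)^2*cos(w) + 164*w*sin(w)^2 - 820*w*sin(w)*cos(w) + 280*w*sin(w) + 112*sin(w)^3 - 1680*sin(w)^2*cos(w) - 410*sin(w)^2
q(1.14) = -506.04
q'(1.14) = -598.75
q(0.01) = -0.00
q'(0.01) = -0.25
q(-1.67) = 1184.34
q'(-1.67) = 138.20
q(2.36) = -136.24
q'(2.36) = 632.80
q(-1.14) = 804.94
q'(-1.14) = -1292.04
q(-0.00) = 0.00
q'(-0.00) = 0.00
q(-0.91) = 501.34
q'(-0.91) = -1281.43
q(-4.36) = 8308.50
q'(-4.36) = -7707.59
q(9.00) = 2625.99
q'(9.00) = 7666.25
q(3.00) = -47.30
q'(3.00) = -388.43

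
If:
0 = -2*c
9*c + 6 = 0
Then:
No Solution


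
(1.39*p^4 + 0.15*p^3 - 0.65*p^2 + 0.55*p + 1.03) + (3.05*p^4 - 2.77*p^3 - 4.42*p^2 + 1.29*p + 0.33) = 4.44*p^4 - 2.62*p^3 - 5.07*p^2 + 1.84*p + 1.36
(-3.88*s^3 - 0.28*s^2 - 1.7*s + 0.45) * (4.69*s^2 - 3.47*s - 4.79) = -18.1972*s^5 + 12.1504*s^4 + 11.5838*s^3 + 9.3507*s^2 + 6.5815*s - 2.1555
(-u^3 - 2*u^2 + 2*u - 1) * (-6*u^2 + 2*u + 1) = 6*u^5 + 10*u^4 - 17*u^3 + 8*u^2 - 1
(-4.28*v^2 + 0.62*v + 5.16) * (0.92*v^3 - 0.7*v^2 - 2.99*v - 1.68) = -3.9376*v^5 + 3.5664*v^4 + 17.1104*v^3 + 1.7246*v^2 - 16.47*v - 8.6688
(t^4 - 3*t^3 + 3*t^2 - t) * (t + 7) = t^5 + 4*t^4 - 18*t^3 + 20*t^2 - 7*t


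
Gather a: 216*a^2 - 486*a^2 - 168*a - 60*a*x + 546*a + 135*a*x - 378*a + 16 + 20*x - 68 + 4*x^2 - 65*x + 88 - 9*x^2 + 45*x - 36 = -270*a^2 + 75*a*x - 5*x^2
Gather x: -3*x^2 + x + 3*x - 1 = -3*x^2 + 4*x - 1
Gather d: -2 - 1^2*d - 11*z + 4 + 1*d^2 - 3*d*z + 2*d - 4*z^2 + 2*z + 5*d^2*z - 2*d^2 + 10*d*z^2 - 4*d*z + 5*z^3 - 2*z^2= d^2*(5*z - 1) + d*(10*z^2 - 7*z + 1) + 5*z^3 - 6*z^2 - 9*z + 2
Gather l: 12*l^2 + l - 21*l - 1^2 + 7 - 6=12*l^2 - 20*l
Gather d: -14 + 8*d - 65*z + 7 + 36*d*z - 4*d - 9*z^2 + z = d*(36*z + 4) - 9*z^2 - 64*z - 7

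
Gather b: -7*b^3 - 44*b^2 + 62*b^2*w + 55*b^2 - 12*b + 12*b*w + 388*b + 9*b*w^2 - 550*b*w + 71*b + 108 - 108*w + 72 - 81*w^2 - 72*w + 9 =-7*b^3 + b^2*(62*w + 11) + b*(9*w^2 - 538*w + 447) - 81*w^2 - 180*w + 189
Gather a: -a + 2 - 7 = -a - 5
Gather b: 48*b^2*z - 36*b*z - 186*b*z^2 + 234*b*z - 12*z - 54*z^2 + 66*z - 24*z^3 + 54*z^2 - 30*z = 48*b^2*z + b*(-186*z^2 + 198*z) - 24*z^3 + 24*z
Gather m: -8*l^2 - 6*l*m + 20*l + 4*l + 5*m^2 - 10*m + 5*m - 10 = -8*l^2 + 24*l + 5*m^2 + m*(-6*l - 5) - 10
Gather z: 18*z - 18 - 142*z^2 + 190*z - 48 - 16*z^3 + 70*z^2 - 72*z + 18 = -16*z^3 - 72*z^2 + 136*z - 48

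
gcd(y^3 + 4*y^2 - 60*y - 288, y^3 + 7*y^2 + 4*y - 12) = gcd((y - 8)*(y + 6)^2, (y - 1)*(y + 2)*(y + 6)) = y + 6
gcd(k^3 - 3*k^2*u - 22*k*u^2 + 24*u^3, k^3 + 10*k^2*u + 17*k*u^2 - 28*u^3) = -k^2 - 3*k*u + 4*u^2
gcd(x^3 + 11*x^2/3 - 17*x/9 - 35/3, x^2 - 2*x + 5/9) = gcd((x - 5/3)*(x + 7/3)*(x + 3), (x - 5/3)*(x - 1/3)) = x - 5/3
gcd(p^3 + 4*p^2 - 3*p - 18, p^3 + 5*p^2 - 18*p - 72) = p + 3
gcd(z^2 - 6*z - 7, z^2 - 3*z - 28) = z - 7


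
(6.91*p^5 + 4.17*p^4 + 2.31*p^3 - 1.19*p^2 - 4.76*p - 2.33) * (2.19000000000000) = 15.1329*p^5 + 9.1323*p^4 + 5.0589*p^3 - 2.6061*p^2 - 10.4244*p - 5.1027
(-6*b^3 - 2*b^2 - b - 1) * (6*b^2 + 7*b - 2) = -36*b^5 - 54*b^4 - 8*b^3 - 9*b^2 - 5*b + 2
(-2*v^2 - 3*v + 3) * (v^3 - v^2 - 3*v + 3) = -2*v^5 - v^4 + 12*v^3 - 18*v + 9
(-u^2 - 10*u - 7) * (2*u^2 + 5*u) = -2*u^4 - 25*u^3 - 64*u^2 - 35*u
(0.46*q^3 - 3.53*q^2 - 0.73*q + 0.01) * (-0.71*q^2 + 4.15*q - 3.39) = -0.3266*q^5 + 4.4153*q^4 - 15.6906*q^3 + 8.9301*q^2 + 2.5162*q - 0.0339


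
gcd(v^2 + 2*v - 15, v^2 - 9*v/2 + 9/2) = v - 3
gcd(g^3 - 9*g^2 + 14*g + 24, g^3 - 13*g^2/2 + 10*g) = g - 4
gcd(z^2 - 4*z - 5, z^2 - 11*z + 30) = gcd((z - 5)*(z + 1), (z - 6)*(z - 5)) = z - 5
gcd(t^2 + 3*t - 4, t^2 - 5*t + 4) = t - 1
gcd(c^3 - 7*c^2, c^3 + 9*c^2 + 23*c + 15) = 1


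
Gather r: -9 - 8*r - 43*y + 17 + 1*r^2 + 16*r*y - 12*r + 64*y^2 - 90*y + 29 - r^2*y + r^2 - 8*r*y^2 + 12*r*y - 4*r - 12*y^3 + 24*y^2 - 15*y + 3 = r^2*(2 - y) + r*(-8*y^2 + 28*y - 24) - 12*y^3 + 88*y^2 - 148*y + 40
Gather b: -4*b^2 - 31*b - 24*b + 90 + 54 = -4*b^2 - 55*b + 144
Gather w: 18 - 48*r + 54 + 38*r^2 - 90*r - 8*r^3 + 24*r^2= -8*r^3 + 62*r^2 - 138*r + 72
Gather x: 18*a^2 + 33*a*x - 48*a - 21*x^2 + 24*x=18*a^2 - 48*a - 21*x^2 + x*(33*a + 24)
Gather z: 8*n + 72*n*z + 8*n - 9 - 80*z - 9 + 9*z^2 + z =16*n + 9*z^2 + z*(72*n - 79) - 18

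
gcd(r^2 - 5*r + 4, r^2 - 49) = 1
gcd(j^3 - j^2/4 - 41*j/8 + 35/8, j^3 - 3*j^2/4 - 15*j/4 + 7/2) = j^2 - 11*j/4 + 7/4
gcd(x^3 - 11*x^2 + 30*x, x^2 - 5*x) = x^2 - 5*x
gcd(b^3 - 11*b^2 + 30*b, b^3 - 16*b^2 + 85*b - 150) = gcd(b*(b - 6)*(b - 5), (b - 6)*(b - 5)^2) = b^2 - 11*b + 30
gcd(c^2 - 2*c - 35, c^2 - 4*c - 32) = 1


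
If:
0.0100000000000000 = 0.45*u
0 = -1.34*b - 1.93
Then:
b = -1.44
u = 0.02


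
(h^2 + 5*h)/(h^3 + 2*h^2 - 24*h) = (h + 5)/(h^2 + 2*h - 24)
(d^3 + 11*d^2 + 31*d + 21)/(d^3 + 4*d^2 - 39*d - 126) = (d + 1)/(d - 6)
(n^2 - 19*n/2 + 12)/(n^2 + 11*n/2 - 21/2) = (n - 8)/(n + 7)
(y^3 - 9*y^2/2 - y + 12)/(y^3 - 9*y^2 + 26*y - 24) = (y + 3/2)/(y - 3)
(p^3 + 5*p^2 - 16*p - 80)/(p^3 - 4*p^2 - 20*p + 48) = (p^2 + p - 20)/(p^2 - 8*p + 12)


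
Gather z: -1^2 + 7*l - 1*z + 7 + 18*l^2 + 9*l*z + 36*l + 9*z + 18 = 18*l^2 + 43*l + z*(9*l + 8) + 24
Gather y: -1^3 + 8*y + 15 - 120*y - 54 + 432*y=320*y - 40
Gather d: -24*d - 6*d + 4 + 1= 5 - 30*d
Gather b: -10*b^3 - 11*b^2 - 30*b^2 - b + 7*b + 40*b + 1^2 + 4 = -10*b^3 - 41*b^2 + 46*b + 5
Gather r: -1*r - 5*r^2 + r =-5*r^2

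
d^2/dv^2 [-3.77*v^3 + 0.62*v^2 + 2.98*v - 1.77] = 1.24 - 22.62*v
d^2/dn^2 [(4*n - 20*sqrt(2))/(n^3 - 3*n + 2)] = 24*(3*(n - 5*sqrt(2))*(n^2 - 1)^2 + (-n^2 - n*(n - 5*sqrt(2)) + 1)*(n^3 - 3*n + 2))/(n^3 - 3*n + 2)^3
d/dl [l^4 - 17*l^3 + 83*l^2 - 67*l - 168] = 4*l^3 - 51*l^2 + 166*l - 67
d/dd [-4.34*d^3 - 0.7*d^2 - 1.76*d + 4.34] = -13.02*d^2 - 1.4*d - 1.76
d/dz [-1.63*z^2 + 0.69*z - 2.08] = 0.69 - 3.26*z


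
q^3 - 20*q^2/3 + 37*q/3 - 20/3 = (q - 4)*(q - 5/3)*(q - 1)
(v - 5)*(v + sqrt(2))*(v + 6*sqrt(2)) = v^3 - 5*v^2 + 7*sqrt(2)*v^2 - 35*sqrt(2)*v + 12*v - 60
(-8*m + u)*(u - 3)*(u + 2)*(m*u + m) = -8*m^2*u^3 + 56*m^2*u + 48*m^2 + m*u^4 - 7*m*u^2 - 6*m*u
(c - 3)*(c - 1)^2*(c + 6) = c^4 + c^3 - 23*c^2 + 39*c - 18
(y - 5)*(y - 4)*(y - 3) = y^3 - 12*y^2 + 47*y - 60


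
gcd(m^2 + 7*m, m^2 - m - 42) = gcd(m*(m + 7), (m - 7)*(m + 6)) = 1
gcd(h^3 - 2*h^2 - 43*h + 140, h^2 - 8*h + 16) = h - 4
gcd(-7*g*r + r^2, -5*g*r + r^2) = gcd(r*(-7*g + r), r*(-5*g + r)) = r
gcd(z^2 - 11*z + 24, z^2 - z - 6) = z - 3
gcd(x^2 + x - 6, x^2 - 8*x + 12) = x - 2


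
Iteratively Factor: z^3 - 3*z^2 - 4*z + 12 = (z - 3)*(z^2 - 4) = (z - 3)*(z + 2)*(z - 2)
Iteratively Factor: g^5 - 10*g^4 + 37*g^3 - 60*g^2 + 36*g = (g - 2)*(g^4 - 8*g^3 + 21*g^2 - 18*g) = g*(g - 2)*(g^3 - 8*g^2 + 21*g - 18) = g*(g - 3)*(g - 2)*(g^2 - 5*g + 6) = g*(g - 3)^2*(g - 2)*(g - 2)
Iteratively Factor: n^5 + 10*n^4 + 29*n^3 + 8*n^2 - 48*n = (n)*(n^4 + 10*n^3 + 29*n^2 + 8*n - 48) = n*(n - 1)*(n^3 + 11*n^2 + 40*n + 48) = n*(n - 1)*(n + 4)*(n^2 + 7*n + 12) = n*(n - 1)*(n + 3)*(n + 4)*(n + 4)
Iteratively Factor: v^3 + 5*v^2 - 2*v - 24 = (v + 4)*(v^2 + v - 6) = (v + 3)*(v + 4)*(v - 2)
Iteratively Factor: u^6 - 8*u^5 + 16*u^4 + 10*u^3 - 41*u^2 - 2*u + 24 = (u + 1)*(u^5 - 9*u^4 + 25*u^3 - 15*u^2 - 26*u + 24) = (u - 4)*(u + 1)*(u^4 - 5*u^3 + 5*u^2 + 5*u - 6) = (u - 4)*(u - 1)*(u + 1)*(u^3 - 4*u^2 + u + 6) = (u - 4)*(u - 1)*(u + 1)^2*(u^2 - 5*u + 6) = (u - 4)*(u - 3)*(u - 1)*(u + 1)^2*(u - 2)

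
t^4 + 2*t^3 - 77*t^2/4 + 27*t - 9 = (t - 2)*(t - 3/2)*(t - 1/2)*(t + 6)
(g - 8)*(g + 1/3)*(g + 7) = g^3 - 2*g^2/3 - 169*g/3 - 56/3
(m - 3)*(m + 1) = m^2 - 2*m - 3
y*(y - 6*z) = y^2 - 6*y*z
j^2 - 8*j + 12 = (j - 6)*(j - 2)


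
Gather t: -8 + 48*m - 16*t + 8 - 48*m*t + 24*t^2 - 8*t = 48*m + 24*t^2 + t*(-48*m - 24)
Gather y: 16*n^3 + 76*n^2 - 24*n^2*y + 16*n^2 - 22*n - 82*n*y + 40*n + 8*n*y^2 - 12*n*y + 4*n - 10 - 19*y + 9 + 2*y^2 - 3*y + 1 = 16*n^3 + 92*n^2 + 22*n + y^2*(8*n + 2) + y*(-24*n^2 - 94*n - 22)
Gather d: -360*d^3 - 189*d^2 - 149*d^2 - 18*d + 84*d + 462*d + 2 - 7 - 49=-360*d^3 - 338*d^2 + 528*d - 54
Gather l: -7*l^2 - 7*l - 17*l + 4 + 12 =-7*l^2 - 24*l + 16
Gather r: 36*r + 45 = 36*r + 45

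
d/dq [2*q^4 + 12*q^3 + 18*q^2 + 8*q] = 8*q^3 + 36*q^2 + 36*q + 8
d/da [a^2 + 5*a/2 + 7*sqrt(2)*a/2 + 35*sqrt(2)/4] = 2*a + 5/2 + 7*sqrt(2)/2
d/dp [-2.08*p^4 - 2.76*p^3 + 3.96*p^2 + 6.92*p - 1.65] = -8.32*p^3 - 8.28*p^2 + 7.92*p + 6.92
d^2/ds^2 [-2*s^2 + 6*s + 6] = -4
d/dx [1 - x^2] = -2*x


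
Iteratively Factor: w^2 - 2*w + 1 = (w - 1)*(w - 1)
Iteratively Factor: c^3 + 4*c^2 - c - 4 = (c + 1)*(c^2 + 3*c - 4) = (c - 1)*(c + 1)*(c + 4)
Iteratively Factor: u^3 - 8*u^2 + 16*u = (u - 4)*(u^2 - 4*u) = u*(u - 4)*(u - 4)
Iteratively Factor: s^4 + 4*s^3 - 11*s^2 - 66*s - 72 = (s + 2)*(s^3 + 2*s^2 - 15*s - 36) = (s + 2)*(s + 3)*(s^2 - s - 12) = (s - 4)*(s + 2)*(s + 3)*(s + 3)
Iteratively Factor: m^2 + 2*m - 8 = (m + 4)*(m - 2)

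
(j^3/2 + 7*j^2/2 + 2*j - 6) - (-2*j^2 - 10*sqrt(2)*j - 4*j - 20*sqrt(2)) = j^3/2 + 11*j^2/2 + 6*j + 10*sqrt(2)*j - 6 + 20*sqrt(2)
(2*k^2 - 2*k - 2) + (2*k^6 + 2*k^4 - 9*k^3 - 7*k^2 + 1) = 2*k^6 + 2*k^4 - 9*k^3 - 5*k^2 - 2*k - 1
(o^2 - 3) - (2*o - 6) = o^2 - 2*o + 3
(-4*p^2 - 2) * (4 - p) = 4*p^3 - 16*p^2 + 2*p - 8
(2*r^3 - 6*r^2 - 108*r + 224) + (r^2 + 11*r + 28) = 2*r^3 - 5*r^2 - 97*r + 252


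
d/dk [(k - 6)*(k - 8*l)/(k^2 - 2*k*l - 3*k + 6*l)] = ((k - 6)*(k - 8*l)*(-2*k + 2*l + 3) + 2*(k - 4*l - 3)*(k^2 - 2*k*l - 3*k + 6*l))/(k^2 - 2*k*l - 3*k + 6*l)^2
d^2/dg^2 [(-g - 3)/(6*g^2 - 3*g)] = 2*(-4*g^3 - 36*g^2 + 18*g - 3)/(3*g^3*(8*g^3 - 12*g^2 + 6*g - 1))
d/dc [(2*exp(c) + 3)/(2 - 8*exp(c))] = 7*exp(c)/(4*exp(c) - 1)^2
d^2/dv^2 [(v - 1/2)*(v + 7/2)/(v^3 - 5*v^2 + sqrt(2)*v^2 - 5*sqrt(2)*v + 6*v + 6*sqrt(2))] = (4*v^6 + 36*v^5 - 294*v^4 + 96*sqrt(2)*v^4 - 408*sqrt(2)*v^3 + 692*v^3 - 837*v^2 + 243*sqrt(2)*v^2 + 408*v + 555*sqrt(2)*v - 222*sqrt(2) + 490)/(2*(v^9 - 15*v^8 + 3*sqrt(2)*v^8 - 45*sqrt(2)*v^7 + 99*v^7 - 395*v^6 + 281*sqrt(2)*v^6 - 945*sqrt(2)*v^5 + 1116*v^5 - 2370*v^4 + 1860*sqrt(2)*v^4 - 2230*sqrt(2)*v^3 + 3564*v^3 - 3240*v^2 + 1764*sqrt(2)*v^2 - 1080*sqrt(2)*v + 1296*v + 432*sqrt(2)))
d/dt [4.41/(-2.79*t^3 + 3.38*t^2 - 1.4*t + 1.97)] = (36.9117*t^2 - 29.8116*t + 6.174)/(2.79*t^3 - 3.38*t^2 + 1.4*t - 1.97)^2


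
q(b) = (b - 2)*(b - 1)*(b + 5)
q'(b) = (b - 2)*(b - 1) + (b - 2)*(b + 5) + (b - 1)*(b + 5) = 3*b^2 + 4*b - 13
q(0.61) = 3.04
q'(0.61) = -9.44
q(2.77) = 10.59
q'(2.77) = 21.10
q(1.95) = -0.33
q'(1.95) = 6.21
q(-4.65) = 13.15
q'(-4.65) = 33.27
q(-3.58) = 36.29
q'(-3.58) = 11.13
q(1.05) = -0.29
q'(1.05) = -5.49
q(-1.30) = 28.08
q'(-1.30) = -13.13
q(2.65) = 8.20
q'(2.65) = 18.67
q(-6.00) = -56.00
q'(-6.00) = 71.00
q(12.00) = 1870.00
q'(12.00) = 467.00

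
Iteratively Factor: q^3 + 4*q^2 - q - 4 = (q + 4)*(q^2 - 1) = (q - 1)*(q + 4)*(q + 1)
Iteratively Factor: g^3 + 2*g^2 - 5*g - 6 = (g + 1)*(g^2 + g - 6) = (g + 1)*(g + 3)*(g - 2)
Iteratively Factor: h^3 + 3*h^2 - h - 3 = (h - 1)*(h^2 + 4*h + 3) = (h - 1)*(h + 3)*(h + 1)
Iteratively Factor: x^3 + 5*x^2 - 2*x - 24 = (x - 2)*(x^2 + 7*x + 12) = (x - 2)*(x + 4)*(x + 3)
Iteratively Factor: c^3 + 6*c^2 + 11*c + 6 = (c + 3)*(c^2 + 3*c + 2) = (c + 1)*(c + 3)*(c + 2)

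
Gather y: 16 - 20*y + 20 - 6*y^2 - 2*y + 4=-6*y^2 - 22*y + 40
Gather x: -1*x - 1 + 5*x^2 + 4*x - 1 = 5*x^2 + 3*x - 2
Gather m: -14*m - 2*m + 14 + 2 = 16 - 16*m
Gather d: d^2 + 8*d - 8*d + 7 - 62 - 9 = d^2 - 64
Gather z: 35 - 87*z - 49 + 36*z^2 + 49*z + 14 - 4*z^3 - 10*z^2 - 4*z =-4*z^3 + 26*z^2 - 42*z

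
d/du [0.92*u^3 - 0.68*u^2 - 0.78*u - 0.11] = 2.76*u^2 - 1.36*u - 0.78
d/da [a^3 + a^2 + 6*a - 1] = 3*a^2 + 2*a + 6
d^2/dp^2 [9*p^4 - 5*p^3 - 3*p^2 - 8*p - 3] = 108*p^2 - 30*p - 6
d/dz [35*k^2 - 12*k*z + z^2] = -12*k + 2*z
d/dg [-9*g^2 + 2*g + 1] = 2 - 18*g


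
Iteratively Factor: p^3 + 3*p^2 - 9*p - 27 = (p - 3)*(p^2 + 6*p + 9) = (p - 3)*(p + 3)*(p + 3)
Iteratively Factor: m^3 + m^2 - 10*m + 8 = (m - 1)*(m^2 + 2*m - 8) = (m - 2)*(m - 1)*(m + 4)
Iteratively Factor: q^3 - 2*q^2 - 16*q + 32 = (q - 4)*(q^2 + 2*q - 8) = (q - 4)*(q - 2)*(q + 4)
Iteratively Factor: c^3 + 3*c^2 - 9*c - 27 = (c + 3)*(c^2 - 9) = (c - 3)*(c + 3)*(c + 3)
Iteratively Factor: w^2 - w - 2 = (w + 1)*(w - 2)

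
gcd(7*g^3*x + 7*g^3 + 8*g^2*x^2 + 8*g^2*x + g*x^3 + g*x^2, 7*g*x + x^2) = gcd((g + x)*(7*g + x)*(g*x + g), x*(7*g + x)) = 7*g + x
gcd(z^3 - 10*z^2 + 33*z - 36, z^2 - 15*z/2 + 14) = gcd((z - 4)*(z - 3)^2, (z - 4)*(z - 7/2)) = z - 4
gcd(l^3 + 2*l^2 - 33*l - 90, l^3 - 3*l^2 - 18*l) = l^2 - 3*l - 18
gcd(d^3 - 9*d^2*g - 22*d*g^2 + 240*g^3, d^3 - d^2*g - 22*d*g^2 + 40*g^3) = d + 5*g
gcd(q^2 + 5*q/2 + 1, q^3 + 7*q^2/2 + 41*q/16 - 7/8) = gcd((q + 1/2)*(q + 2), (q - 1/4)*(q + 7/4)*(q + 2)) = q + 2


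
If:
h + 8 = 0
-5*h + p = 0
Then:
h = -8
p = -40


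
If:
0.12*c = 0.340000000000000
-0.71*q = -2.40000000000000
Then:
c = 2.83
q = 3.38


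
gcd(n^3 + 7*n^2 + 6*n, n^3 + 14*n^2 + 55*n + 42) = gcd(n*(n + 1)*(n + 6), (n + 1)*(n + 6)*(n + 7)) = n^2 + 7*n + 6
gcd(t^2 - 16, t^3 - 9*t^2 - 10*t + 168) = t + 4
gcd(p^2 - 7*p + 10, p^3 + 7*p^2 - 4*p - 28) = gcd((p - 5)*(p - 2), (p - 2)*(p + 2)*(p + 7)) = p - 2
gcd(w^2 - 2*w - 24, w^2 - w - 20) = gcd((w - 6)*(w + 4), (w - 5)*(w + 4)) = w + 4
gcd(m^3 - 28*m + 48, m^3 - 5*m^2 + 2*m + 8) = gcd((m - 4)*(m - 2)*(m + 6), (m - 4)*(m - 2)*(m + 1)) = m^2 - 6*m + 8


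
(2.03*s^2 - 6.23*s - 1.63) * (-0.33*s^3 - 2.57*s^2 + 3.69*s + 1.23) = -0.6699*s^5 - 3.1612*s^4 + 24.0397*s^3 - 16.3027*s^2 - 13.6776*s - 2.0049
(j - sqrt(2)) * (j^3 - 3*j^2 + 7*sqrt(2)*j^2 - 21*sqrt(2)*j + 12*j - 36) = j^4 - 3*j^3 + 6*sqrt(2)*j^3 - 18*sqrt(2)*j^2 - 2*j^2 - 12*sqrt(2)*j + 6*j + 36*sqrt(2)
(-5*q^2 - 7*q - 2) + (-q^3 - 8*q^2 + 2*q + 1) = -q^3 - 13*q^2 - 5*q - 1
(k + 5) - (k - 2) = 7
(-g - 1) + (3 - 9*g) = 2 - 10*g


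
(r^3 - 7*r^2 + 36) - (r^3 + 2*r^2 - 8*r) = -9*r^2 + 8*r + 36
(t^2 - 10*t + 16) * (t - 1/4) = t^3 - 41*t^2/4 + 37*t/2 - 4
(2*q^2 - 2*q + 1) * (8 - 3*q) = -6*q^3 + 22*q^2 - 19*q + 8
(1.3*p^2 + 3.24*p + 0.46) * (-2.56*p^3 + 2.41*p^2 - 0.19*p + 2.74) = -3.328*p^5 - 5.1614*p^4 + 6.3838*p^3 + 4.055*p^2 + 8.7902*p + 1.2604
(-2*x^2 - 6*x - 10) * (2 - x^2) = 2*x^4 + 6*x^3 + 6*x^2 - 12*x - 20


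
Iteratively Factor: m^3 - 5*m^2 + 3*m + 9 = (m - 3)*(m^2 - 2*m - 3) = (m - 3)^2*(m + 1)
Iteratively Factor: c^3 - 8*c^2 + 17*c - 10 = (c - 1)*(c^2 - 7*c + 10) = (c - 5)*(c - 1)*(c - 2)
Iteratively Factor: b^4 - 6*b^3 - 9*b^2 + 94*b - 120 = (b - 2)*(b^3 - 4*b^2 - 17*b + 60) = (b - 3)*(b - 2)*(b^2 - b - 20) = (b - 5)*(b - 3)*(b - 2)*(b + 4)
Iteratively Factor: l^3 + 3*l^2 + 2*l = (l + 2)*(l^2 + l) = (l + 1)*(l + 2)*(l)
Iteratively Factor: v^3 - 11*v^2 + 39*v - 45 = (v - 3)*(v^2 - 8*v + 15) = (v - 3)^2*(v - 5)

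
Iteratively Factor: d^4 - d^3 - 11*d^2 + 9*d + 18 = (d + 3)*(d^3 - 4*d^2 + d + 6) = (d + 1)*(d + 3)*(d^2 - 5*d + 6) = (d - 2)*(d + 1)*(d + 3)*(d - 3)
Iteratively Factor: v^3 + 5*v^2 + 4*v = (v + 4)*(v^2 + v) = (v + 1)*(v + 4)*(v)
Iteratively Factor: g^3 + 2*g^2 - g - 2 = (g - 1)*(g^2 + 3*g + 2) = (g - 1)*(g + 2)*(g + 1)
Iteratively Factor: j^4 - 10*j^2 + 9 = (j + 3)*(j^3 - 3*j^2 - j + 3) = (j + 1)*(j + 3)*(j^2 - 4*j + 3) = (j - 1)*(j + 1)*(j + 3)*(j - 3)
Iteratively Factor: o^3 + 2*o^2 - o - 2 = (o + 2)*(o^2 - 1) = (o - 1)*(o + 2)*(o + 1)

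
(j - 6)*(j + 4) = j^2 - 2*j - 24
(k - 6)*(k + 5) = k^2 - k - 30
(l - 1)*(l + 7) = l^2 + 6*l - 7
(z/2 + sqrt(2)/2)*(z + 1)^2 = z^3/2 + sqrt(2)*z^2/2 + z^2 + z/2 + sqrt(2)*z + sqrt(2)/2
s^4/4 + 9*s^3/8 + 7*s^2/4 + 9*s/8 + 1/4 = (s/4 + 1/4)*(s + 1/2)*(s + 1)*(s + 2)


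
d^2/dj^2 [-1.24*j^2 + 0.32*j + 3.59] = -2.48000000000000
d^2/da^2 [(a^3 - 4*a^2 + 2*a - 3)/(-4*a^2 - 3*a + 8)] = 2*(-121*a^3 + 600*a^2 - 276*a + 331)/(64*a^6 + 144*a^5 - 276*a^4 - 549*a^3 + 552*a^2 + 576*a - 512)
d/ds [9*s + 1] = 9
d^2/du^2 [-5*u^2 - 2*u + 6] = -10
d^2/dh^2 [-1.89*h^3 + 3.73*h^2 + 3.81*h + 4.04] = 7.46 - 11.34*h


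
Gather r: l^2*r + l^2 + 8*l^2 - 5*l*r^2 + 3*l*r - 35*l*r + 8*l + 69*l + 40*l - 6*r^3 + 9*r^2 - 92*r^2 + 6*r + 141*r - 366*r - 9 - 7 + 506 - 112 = 9*l^2 + 117*l - 6*r^3 + r^2*(-5*l - 83) + r*(l^2 - 32*l - 219) + 378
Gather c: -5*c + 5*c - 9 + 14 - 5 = 0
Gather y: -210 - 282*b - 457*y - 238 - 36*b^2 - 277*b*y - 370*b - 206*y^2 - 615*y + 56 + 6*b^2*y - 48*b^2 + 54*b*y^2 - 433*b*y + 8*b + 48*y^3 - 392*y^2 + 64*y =-84*b^2 - 644*b + 48*y^3 + y^2*(54*b - 598) + y*(6*b^2 - 710*b - 1008) - 392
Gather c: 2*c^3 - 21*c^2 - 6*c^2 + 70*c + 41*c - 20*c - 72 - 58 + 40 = 2*c^3 - 27*c^2 + 91*c - 90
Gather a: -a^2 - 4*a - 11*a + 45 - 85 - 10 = -a^2 - 15*a - 50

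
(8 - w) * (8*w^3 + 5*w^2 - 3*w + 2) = -8*w^4 + 59*w^3 + 43*w^2 - 26*w + 16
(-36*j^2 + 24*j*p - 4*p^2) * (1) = -36*j^2 + 24*j*p - 4*p^2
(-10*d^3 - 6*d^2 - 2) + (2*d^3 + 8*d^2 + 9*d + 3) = -8*d^3 + 2*d^2 + 9*d + 1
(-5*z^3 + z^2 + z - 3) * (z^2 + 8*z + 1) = -5*z^5 - 39*z^4 + 4*z^3 + 6*z^2 - 23*z - 3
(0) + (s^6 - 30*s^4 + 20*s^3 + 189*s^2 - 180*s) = s^6 - 30*s^4 + 20*s^3 + 189*s^2 - 180*s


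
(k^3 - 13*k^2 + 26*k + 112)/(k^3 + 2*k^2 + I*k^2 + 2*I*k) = (k^2 - 15*k + 56)/(k*(k + I))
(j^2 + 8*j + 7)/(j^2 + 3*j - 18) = (j^2 + 8*j + 7)/(j^2 + 3*j - 18)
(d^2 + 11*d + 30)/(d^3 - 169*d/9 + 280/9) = 9*(d + 6)/(9*d^2 - 45*d + 56)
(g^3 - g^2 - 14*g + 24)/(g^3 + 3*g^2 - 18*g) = (g^2 + 2*g - 8)/(g*(g + 6))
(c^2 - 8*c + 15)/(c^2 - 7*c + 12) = (c - 5)/(c - 4)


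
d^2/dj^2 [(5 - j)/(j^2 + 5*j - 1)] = 2*(3*j*(j^2 + 5*j - 1) - (j - 5)*(2*j + 5)^2)/(j^2 + 5*j - 1)^3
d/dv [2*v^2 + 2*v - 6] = 4*v + 2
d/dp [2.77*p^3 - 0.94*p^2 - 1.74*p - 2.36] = 8.31*p^2 - 1.88*p - 1.74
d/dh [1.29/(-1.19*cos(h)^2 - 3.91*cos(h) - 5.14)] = -(3.0702*cos(h) + 5.0439)*sin(h)/(1.19*cos(h)^2 + 3.91*cos(h) + 5.14)^2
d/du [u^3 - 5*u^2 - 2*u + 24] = 3*u^2 - 10*u - 2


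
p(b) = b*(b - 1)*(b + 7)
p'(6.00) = 173.00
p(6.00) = 390.00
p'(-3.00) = -16.00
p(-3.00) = 48.00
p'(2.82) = 50.70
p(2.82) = 50.40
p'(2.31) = 36.73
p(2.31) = 28.17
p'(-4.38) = -2.01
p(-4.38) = 61.74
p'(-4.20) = -4.48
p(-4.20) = 61.15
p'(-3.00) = -16.00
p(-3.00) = 48.00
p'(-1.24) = -17.27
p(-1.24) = 16.00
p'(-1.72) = -18.76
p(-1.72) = 24.70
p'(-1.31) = -17.57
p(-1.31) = 17.22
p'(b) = b*(b - 1) + b*(b + 7) + (b - 1)*(b + 7) = 3*b^2 + 12*b - 7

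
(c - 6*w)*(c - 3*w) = c^2 - 9*c*w + 18*w^2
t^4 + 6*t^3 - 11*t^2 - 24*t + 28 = (t - 2)*(t - 1)*(t + 2)*(t + 7)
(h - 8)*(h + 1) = h^2 - 7*h - 8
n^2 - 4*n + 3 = (n - 3)*(n - 1)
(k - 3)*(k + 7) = k^2 + 4*k - 21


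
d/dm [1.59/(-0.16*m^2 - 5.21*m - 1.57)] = (0.5088*m + 8.2839)/(0.16*m^2 + 5.21*m + 1.57)^2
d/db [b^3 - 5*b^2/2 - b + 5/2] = 3*b^2 - 5*b - 1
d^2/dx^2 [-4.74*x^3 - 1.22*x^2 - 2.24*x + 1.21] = -28.44*x - 2.44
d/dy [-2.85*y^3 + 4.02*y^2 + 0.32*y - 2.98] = -8.55*y^2 + 8.04*y + 0.32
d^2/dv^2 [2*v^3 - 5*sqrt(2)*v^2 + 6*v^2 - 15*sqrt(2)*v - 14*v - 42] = 12*v - 10*sqrt(2) + 12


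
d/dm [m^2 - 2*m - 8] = 2*m - 2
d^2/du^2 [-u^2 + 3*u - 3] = -2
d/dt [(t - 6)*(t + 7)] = 2*t + 1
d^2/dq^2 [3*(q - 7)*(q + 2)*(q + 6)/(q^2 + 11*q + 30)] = 216/(q^3 + 15*q^2 + 75*q + 125)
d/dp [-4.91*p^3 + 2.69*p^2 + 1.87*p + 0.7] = -14.73*p^2 + 5.38*p + 1.87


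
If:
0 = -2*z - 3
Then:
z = -3/2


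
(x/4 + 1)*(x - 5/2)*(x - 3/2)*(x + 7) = x^4/4 + 7*x^3/4 - 49*x^2/16 - 283*x/16 + 105/4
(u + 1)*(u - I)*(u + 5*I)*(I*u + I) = I*u^4 - 4*u^3 + 2*I*u^3 - 8*u^2 + 6*I*u^2 - 4*u + 10*I*u + 5*I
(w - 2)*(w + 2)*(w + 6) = w^3 + 6*w^2 - 4*w - 24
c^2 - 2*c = c*(c - 2)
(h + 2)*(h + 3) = h^2 + 5*h + 6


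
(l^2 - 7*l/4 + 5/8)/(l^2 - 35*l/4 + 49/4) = (8*l^2 - 14*l + 5)/(2*(4*l^2 - 35*l + 49))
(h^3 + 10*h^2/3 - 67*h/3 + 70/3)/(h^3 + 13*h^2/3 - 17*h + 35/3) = (h - 2)/(h - 1)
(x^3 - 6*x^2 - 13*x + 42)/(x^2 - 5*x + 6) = (x^2 - 4*x - 21)/(x - 3)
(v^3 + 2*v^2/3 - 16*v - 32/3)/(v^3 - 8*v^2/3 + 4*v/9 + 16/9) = 3*(v^2 - 16)/(3*v^2 - 10*v + 8)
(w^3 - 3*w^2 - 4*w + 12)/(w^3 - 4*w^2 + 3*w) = (w^2 - 4)/(w*(w - 1))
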